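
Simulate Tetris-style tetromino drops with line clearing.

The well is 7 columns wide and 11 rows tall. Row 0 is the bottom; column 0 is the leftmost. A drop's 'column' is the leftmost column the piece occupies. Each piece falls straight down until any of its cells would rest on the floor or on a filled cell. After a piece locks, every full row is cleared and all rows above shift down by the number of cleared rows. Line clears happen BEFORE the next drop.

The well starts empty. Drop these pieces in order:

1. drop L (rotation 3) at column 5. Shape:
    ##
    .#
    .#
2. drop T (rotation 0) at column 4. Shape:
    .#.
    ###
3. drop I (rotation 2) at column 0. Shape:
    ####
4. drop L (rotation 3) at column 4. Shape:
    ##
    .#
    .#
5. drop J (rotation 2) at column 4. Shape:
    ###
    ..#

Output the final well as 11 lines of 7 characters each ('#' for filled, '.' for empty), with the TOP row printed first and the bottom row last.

Drop 1: L rot3 at col 5 lands with bottom-row=0; cleared 0 line(s) (total 0); column heights now [0 0 0 0 0 3 3], max=3
Drop 2: T rot0 at col 4 lands with bottom-row=3; cleared 0 line(s) (total 0); column heights now [0 0 0 0 4 5 4], max=5
Drop 3: I rot2 at col 0 lands with bottom-row=0; cleared 0 line(s) (total 0); column heights now [1 1 1 1 4 5 4], max=5
Drop 4: L rot3 at col 4 lands with bottom-row=5; cleared 0 line(s) (total 0); column heights now [1 1 1 1 8 8 4], max=8
Drop 5: J rot2 at col 4 lands with bottom-row=7; cleared 0 line(s) (total 0); column heights now [1 1 1 1 9 9 9], max=9

Answer: .......
.......
....###
....###
.....#.
.....#.
.....#.
....###
.....##
......#
####..#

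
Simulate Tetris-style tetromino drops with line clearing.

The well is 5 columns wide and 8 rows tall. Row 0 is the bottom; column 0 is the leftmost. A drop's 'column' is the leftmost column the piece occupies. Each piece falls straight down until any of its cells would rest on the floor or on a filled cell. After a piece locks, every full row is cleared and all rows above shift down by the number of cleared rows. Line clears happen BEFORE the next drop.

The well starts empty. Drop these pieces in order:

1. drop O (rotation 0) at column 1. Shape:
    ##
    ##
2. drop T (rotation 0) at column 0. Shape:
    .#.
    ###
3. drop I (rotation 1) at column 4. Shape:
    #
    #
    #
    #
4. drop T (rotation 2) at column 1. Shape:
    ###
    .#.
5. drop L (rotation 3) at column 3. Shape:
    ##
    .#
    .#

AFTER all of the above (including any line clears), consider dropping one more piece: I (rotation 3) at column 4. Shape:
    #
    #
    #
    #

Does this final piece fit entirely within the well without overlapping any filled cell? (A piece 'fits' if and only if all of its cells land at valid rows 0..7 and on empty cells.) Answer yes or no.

Drop 1: O rot0 at col 1 lands with bottom-row=0; cleared 0 line(s) (total 0); column heights now [0 2 2 0 0], max=2
Drop 2: T rot0 at col 0 lands with bottom-row=2; cleared 0 line(s) (total 0); column heights now [3 4 3 0 0], max=4
Drop 3: I rot1 at col 4 lands with bottom-row=0; cleared 0 line(s) (total 0); column heights now [3 4 3 0 4], max=4
Drop 4: T rot2 at col 1 lands with bottom-row=3; cleared 0 line(s) (total 0); column heights now [3 5 5 5 4], max=5
Drop 5: L rot3 at col 3 lands with bottom-row=4; cleared 0 line(s) (total 0); column heights now [3 5 5 7 7], max=7
Test piece I rot3 at col 4 (width 1): heights before test = [3 5 5 7 7]; fits = False

Answer: no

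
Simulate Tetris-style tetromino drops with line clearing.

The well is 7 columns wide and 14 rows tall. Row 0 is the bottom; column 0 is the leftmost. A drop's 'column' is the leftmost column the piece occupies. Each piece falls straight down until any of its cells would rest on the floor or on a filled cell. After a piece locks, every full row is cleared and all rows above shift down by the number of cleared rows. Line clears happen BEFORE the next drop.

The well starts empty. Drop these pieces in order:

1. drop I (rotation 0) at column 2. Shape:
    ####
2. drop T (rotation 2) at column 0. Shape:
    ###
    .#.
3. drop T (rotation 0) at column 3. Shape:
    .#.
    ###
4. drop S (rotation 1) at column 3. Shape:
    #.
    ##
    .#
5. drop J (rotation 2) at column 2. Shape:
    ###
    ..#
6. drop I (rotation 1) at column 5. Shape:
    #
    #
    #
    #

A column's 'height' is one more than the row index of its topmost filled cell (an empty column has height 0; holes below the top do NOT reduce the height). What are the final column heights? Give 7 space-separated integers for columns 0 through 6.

Drop 1: I rot0 at col 2 lands with bottom-row=0; cleared 0 line(s) (total 0); column heights now [0 0 1 1 1 1 0], max=1
Drop 2: T rot2 at col 0 lands with bottom-row=0; cleared 0 line(s) (total 0); column heights now [2 2 2 1 1 1 0], max=2
Drop 3: T rot0 at col 3 lands with bottom-row=1; cleared 0 line(s) (total 0); column heights now [2 2 2 2 3 2 0], max=3
Drop 4: S rot1 at col 3 lands with bottom-row=3; cleared 0 line(s) (total 0); column heights now [2 2 2 6 5 2 0], max=6
Drop 5: J rot2 at col 2 lands with bottom-row=5; cleared 0 line(s) (total 0); column heights now [2 2 7 7 7 2 0], max=7
Drop 6: I rot1 at col 5 lands with bottom-row=2; cleared 0 line(s) (total 0); column heights now [2 2 7 7 7 6 0], max=7

Answer: 2 2 7 7 7 6 0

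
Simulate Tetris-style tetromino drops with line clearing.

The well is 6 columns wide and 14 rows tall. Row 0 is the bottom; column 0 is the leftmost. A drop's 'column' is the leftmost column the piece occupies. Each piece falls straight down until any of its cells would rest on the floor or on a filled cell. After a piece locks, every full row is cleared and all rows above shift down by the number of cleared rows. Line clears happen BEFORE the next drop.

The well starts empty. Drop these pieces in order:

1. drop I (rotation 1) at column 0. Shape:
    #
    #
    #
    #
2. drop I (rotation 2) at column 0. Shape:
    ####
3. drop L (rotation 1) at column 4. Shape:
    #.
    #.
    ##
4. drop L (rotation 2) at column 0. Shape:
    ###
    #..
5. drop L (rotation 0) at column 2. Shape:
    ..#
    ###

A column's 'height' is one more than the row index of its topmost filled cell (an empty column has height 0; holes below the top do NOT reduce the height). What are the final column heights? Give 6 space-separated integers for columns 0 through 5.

Answer: 7 7 8 8 9 1

Derivation:
Drop 1: I rot1 at col 0 lands with bottom-row=0; cleared 0 line(s) (total 0); column heights now [4 0 0 0 0 0], max=4
Drop 2: I rot2 at col 0 lands with bottom-row=4; cleared 0 line(s) (total 0); column heights now [5 5 5 5 0 0], max=5
Drop 3: L rot1 at col 4 lands with bottom-row=0; cleared 0 line(s) (total 0); column heights now [5 5 5 5 3 1], max=5
Drop 4: L rot2 at col 0 lands with bottom-row=5; cleared 0 line(s) (total 0); column heights now [7 7 7 5 3 1], max=7
Drop 5: L rot0 at col 2 lands with bottom-row=7; cleared 0 line(s) (total 0); column heights now [7 7 8 8 9 1], max=9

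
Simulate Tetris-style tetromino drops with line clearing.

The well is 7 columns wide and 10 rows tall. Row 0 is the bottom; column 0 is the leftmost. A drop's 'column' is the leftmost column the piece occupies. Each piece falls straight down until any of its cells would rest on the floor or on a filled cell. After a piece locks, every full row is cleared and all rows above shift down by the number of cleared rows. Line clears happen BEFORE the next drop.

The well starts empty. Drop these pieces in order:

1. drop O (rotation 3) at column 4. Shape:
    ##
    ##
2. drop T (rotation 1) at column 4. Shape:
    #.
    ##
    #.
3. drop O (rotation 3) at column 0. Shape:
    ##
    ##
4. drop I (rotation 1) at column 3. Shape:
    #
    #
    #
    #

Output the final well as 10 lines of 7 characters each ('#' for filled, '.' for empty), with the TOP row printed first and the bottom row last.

Answer: .......
.......
.......
.......
.......
....#..
...###.
...##..
##.###.
##.###.

Derivation:
Drop 1: O rot3 at col 4 lands with bottom-row=0; cleared 0 line(s) (total 0); column heights now [0 0 0 0 2 2 0], max=2
Drop 2: T rot1 at col 4 lands with bottom-row=2; cleared 0 line(s) (total 0); column heights now [0 0 0 0 5 4 0], max=5
Drop 3: O rot3 at col 0 lands with bottom-row=0; cleared 0 line(s) (total 0); column heights now [2 2 0 0 5 4 0], max=5
Drop 4: I rot1 at col 3 lands with bottom-row=0; cleared 0 line(s) (total 0); column heights now [2 2 0 4 5 4 0], max=5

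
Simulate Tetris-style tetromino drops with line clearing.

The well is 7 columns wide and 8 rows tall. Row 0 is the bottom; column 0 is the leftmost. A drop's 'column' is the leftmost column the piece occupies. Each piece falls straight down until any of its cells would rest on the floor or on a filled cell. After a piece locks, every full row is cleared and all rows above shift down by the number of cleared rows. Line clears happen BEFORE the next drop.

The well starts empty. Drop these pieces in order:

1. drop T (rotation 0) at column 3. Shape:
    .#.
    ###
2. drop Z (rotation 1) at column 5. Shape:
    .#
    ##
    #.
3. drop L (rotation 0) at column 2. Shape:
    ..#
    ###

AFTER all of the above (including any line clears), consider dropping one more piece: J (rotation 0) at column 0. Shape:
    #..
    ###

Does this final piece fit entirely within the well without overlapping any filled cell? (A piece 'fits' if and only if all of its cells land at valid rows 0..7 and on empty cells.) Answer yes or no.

Answer: yes

Derivation:
Drop 1: T rot0 at col 3 lands with bottom-row=0; cleared 0 line(s) (total 0); column heights now [0 0 0 1 2 1 0], max=2
Drop 2: Z rot1 at col 5 lands with bottom-row=1; cleared 0 line(s) (total 0); column heights now [0 0 0 1 2 3 4], max=4
Drop 3: L rot0 at col 2 lands with bottom-row=2; cleared 0 line(s) (total 0); column heights now [0 0 3 3 4 3 4], max=4
Test piece J rot0 at col 0 (width 3): heights before test = [0 0 3 3 4 3 4]; fits = True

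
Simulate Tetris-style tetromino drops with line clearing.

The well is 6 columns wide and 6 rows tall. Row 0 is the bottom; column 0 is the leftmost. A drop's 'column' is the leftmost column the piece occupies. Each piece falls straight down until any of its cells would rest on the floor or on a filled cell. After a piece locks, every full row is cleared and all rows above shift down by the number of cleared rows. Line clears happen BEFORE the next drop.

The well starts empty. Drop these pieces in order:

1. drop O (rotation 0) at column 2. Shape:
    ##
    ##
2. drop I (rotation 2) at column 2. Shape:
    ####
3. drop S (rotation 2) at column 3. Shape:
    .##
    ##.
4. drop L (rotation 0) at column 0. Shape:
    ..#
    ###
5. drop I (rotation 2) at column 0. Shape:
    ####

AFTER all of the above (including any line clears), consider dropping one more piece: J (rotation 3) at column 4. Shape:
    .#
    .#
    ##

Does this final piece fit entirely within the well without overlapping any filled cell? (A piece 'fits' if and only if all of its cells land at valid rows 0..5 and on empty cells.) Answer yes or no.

Answer: no

Derivation:
Drop 1: O rot0 at col 2 lands with bottom-row=0; cleared 0 line(s) (total 0); column heights now [0 0 2 2 0 0], max=2
Drop 2: I rot2 at col 2 lands with bottom-row=2; cleared 0 line(s) (total 0); column heights now [0 0 3 3 3 3], max=3
Drop 3: S rot2 at col 3 lands with bottom-row=3; cleared 0 line(s) (total 0); column heights now [0 0 3 4 5 5], max=5
Drop 4: L rot0 at col 0 lands with bottom-row=3; cleared 0 line(s) (total 0); column heights now [4 4 5 4 5 5], max=5
Drop 5: I rot2 at col 0 lands with bottom-row=5; cleared 0 line(s) (total 0); column heights now [6 6 6 6 5 5], max=6
Test piece J rot3 at col 4 (width 2): heights before test = [6 6 6 6 5 5]; fits = False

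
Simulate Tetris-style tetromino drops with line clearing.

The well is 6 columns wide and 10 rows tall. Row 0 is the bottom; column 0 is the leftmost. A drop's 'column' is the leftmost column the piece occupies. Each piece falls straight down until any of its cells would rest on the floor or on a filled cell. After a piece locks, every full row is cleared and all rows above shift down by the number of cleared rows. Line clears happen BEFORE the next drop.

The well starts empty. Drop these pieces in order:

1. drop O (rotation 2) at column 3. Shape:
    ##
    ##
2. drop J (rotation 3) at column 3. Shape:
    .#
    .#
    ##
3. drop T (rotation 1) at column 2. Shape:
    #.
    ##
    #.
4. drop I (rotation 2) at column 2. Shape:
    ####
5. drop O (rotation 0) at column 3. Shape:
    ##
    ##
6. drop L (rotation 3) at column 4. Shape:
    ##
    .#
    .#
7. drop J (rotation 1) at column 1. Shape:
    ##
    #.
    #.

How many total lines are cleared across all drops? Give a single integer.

Drop 1: O rot2 at col 3 lands with bottom-row=0; cleared 0 line(s) (total 0); column heights now [0 0 0 2 2 0], max=2
Drop 2: J rot3 at col 3 lands with bottom-row=2; cleared 0 line(s) (total 0); column heights now [0 0 0 3 5 0], max=5
Drop 3: T rot1 at col 2 lands with bottom-row=2; cleared 0 line(s) (total 0); column heights now [0 0 5 4 5 0], max=5
Drop 4: I rot2 at col 2 lands with bottom-row=5; cleared 0 line(s) (total 0); column heights now [0 0 6 6 6 6], max=6
Drop 5: O rot0 at col 3 lands with bottom-row=6; cleared 0 line(s) (total 0); column heights now [0 0 6 8 8 6], max=8
Drop 6: L rot3 at col 4 lands with bottom-row=6; cleared 0 line(s) (total 0); column heights now [0 0 6 8 9 9], max=9
Drop 7: J rot1 at col 1 lands with bottom-row=4; cleared 0 line(s) (total 0); column heights now [0 7 7 8 9 9], max=9

Answer: 0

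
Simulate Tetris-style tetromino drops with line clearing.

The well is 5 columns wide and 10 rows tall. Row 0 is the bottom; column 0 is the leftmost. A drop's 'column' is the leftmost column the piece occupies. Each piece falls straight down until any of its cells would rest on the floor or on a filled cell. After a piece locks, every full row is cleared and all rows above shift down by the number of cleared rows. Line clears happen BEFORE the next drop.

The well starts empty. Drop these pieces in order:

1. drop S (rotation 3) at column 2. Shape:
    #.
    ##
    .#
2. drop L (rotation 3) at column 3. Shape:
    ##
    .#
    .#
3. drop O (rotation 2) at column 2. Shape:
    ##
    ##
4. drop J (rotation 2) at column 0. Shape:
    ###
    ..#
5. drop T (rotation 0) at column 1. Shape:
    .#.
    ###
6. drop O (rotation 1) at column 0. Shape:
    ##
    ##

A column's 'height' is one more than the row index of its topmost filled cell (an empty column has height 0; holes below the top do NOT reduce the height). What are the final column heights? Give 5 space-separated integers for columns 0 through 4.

Answer: 10 10 9 8 3

Derivation:
Drop 1: S rot3 at col 2 lands with bottom-row=0; cleared 0 line(s) (total 0); column heights now [0 0 3 2 0], max=3
Drop 2: L rot3 at col 3 lands with bottom-row=0; cleared 0 line(s) (total 0); column heights now [0 0 3 3 3], max=3
Drop 3: O rot2 at col 2 lands with bottom-row=3; cleared 0 line(s) (total 0); column heights now [0 0 5 5 3], max=5
Drop 4: J rot2 at col 0 lands with bottom-row=5; cleared 0 line(s) (total 0); column heights now [7 7 7 5 3], max=7
Drop 5: T rot0 at col 1 lands with bottom-row=7; cleared 0 line(s) (total 0); column heights now [7 8 9 8 3], max=9
Drop 6: O rot1 at col 0 lands with bottom-row=8; cleared 0 line(s) (total 0); column heights now [10 10 9 8 3], max=10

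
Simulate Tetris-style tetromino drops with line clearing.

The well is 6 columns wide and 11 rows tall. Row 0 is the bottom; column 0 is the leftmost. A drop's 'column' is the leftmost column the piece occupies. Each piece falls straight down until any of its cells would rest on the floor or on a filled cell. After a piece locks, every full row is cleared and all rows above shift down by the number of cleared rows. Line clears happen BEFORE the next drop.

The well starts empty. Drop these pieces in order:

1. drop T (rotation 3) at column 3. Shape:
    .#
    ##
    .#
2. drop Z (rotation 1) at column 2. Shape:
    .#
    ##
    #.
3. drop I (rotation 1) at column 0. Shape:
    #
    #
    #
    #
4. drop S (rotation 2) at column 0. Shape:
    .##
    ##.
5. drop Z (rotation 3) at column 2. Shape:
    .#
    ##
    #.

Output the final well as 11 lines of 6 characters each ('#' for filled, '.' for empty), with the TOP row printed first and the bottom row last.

Drop 1: T rot3 at col 3 lands with bottom-row=0; cleared 0 line(s) (total 0); column heights now [0 0 0 2 3 0], max=3
Drop 2: Z rot1 at col 2 lands with bottom-row=1; cleared 0 line(s) (total 0); column heights now [0 0 3 4 3 0], max=4
Drop 3: I rot1 at col 0 lands with bottom-row=0; cleared 0 line(s) (total 0); column heights now [4 0 3 4 3 0], max=4
Drop 4: S rot2 at col 0 lands with bottom-row=4; cleared 0 line(s) (total 0); column heights now [5 6 6 4 3 0], max=6
Drop 5: Z rot3 at col 2 lands with bottom-row=6; cleared 0 line(s) (total 0); column heights now [5 6 8 9 3 0], max=9

Answer: ......
......
...#..
..##..
..#...
.##...
##....
#..#..
#.###.
#.###.
#...#.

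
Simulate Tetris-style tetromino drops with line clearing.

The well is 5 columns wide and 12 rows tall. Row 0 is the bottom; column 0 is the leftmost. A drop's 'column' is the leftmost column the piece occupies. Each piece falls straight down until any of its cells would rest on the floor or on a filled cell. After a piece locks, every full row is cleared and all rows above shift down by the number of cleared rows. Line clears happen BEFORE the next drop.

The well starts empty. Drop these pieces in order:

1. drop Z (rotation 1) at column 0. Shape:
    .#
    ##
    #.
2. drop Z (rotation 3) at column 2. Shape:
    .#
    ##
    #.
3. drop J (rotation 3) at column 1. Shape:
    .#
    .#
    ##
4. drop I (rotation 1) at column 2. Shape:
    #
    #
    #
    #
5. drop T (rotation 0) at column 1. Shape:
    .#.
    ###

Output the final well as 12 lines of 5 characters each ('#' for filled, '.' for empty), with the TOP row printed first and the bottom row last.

Drop 1: Z rot1 at col 0 lands with bottom-row=0; cleared 0 line(s) (total 0); column heights now [2 3 0 0 0], max=3
Drop 2: Z rot3 at col 2 lands with bottom-row=0; cleared 0 line(s) (total 0); column heights now [2 3 2 3 0], max=3
Drop 3: J rot3 at col 1 lands with bottom-row=3; cleared 0 line(s) (total 0); column heights now [2 4 6 3 0], max=6
Drop 4: I rot1 at col 2 lands with bottom-row=6; cleared 0 line(s) (total 0); column heights now [2 4 10 3 0], max=10
Drop 5: T rot0 at col 1 lands with bottom-row=10; cleared 0 line(s) (total 0); column heights now [2 11 12 11 0], max=12

Answer: ..#..
.###.
..#..
..#..
..#..
..#..
..#..
..#..
.##..
.#.#.
####.
#.#..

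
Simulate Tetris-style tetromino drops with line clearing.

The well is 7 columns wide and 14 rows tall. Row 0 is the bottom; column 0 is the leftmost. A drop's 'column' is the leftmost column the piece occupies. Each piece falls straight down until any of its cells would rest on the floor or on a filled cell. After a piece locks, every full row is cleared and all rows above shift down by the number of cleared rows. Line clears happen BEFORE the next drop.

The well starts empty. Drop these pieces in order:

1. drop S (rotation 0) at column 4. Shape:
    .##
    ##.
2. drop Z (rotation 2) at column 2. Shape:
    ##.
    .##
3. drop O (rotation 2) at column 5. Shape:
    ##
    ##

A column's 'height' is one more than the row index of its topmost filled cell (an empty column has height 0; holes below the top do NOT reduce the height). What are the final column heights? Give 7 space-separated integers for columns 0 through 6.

Answer: 0 0 3 3 2 4 4

Derivation:
Drop 1: S rot0 at col 4 lands with bottom-row=0; cleared 0 line(s) (total 0); column heights now [0 0 0 0 1 2 2], max=2
Drop 2: Z rot2 at col 2 lands with bottom-row=1; cleared 0 line(s) (total 0); column heights now [0 0 3 3 2 2 2], max=3
Drop 3: O rot2 at col 5 lands with bottom-row=2; cleared 0 line(s) (total 0); column heights now [0 0 3 3 2 4 4], max=4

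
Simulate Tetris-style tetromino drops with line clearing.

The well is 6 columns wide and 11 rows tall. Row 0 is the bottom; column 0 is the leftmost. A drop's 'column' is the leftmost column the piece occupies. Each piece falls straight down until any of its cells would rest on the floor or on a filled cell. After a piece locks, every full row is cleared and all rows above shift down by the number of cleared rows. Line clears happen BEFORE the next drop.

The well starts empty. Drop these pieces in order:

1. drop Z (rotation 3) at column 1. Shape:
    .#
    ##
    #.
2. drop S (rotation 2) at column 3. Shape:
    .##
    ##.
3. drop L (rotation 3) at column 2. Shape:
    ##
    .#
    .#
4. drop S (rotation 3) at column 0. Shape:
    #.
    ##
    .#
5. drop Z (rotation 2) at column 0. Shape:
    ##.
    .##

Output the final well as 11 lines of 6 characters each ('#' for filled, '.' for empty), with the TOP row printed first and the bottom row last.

Answer: ......
......
......
......
......
##....
###...
####..
.###..
.#####
.#.##.

Derivation:
Drop 1: Z rot3 at col 1 lands with bottom-row=0; cleared 0 line(s) (total 0); column heights now [0 2 3 0 0 0], max=3
Drop 2: S rot2 at col 3 lands with bottom-row=0; cleared 0 line(s) (total 0); column heights now [0 2 3 1 2 2], max=3
Drop 3: L rot3 at col 2 lands with bottom-row=1; cleared 0 line(s) (total 0); column heights now [0 2 4 4 2 2], max=4
Drop 4: S rot3 at col 0 lands with bottom-row=2; cleared 0 line(s) (total 0); column heights now [5 4 4 4 2 2], max=5
Drop 5: Z rot2 at col 0 lands with bottom-row=4; cleared 0 line(s) (total 0); column heights now [6 6 5 4 2 2], max=6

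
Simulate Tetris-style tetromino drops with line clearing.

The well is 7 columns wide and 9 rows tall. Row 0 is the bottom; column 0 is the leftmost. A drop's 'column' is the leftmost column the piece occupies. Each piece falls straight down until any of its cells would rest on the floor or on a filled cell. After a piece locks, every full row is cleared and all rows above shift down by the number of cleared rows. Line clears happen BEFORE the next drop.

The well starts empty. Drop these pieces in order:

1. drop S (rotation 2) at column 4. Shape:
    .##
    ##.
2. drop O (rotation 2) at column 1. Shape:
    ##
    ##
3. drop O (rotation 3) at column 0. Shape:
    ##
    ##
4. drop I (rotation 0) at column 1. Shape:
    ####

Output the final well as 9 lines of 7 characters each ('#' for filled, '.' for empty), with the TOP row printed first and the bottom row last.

Answer: .......
.......
.......
.......
.####..
##.....
##.....
.##..##
.##.##.

Derivation:
Drop 1: S rot2 at col 4 lands with bottom-row=0; cleared 0 line(s) (total 0); column heights now [0 0 0 0 1 2 2], max=2
Drop 2: O rot2 at col 1 lands with bottom-row=0; cleared 0 line(s) (total 0); column heights now [0 2 2 0 1 2 2], max=2
Drop 3: O rot3 at col 0 lands with bottom-row=2; cleared 0 line(s) (total 0); column heights now [4 4 2 0 1 2 2], max=4
Drop 4: I rot0 at col 1 lands with bottom-row=4; cleared 0 line(s) (total 0); column heights now [4 5 5 5 5 2 2], max=5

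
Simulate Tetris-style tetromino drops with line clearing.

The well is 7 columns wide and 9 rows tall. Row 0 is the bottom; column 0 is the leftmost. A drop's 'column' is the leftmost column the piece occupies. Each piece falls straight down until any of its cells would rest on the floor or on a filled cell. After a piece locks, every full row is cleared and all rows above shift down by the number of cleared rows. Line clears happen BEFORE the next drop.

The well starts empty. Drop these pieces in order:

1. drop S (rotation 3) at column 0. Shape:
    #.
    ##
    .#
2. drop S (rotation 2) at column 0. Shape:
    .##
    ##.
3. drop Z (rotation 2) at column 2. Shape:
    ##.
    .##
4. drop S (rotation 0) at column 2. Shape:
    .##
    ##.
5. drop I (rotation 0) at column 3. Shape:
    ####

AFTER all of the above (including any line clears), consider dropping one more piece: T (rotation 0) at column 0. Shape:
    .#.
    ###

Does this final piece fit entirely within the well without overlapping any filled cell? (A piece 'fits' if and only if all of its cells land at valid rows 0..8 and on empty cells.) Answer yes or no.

Answer: yes

Derivation:
Drop 1: S rot3 at col 0 lands with bottom-row=0; cleared 0 line(s) (total 0); column heights now [3 2 0 0 0 0 0], max=3
Drop 2: S rot2 at col 0 lands with bottom-row=3; cleared 0 line(s) (total 0); column heights now [4 5 5 0 0 0 0], max=5
Drop 3: Z rot2 at col 2 lands with bottom-row=4; cleared 0 line(s) (total 0); column heights now [4 5 6 6 5 0 0], max=6
Drop 4: S rot0 at col 2 lands with bottom-row=6; cleared 0 line(s) (total 0); column heights now [4 5 7 8 8 0 0], max=8
Drop 5: I rot0 at col 3 lands with bottom-row=8; cleared 0 line(s) (total 0); column heights now [4 5 7 9 9 9 9], max=9
Test piece T rot0 at col 0 (width 3): heights before test = [4 5 7 9 9 9 9]; fits = True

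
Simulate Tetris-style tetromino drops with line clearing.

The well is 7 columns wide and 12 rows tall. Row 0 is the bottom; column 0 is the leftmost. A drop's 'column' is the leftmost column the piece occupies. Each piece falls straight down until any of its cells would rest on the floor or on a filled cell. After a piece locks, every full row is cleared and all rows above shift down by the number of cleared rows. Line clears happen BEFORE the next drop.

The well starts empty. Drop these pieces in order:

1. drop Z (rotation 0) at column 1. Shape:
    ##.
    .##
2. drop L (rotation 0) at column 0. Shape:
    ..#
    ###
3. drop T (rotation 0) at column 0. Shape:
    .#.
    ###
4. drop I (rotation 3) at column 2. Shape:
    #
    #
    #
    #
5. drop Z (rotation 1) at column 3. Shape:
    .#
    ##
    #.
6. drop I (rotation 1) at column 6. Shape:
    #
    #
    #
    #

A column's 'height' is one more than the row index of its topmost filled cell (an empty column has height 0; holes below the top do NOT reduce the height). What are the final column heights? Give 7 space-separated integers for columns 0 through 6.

Answer: 5 6 9 3 4 0 4

Derivation:
Drop 1: Z rot0 at col 1 lands with bottom-row=0; cleared 0 line(s) (total 0); column heights now [0 2 2 1 0 0 0], max=2
Drop 2: L rot0 at col 0 lands with bottom-row=2; cleared 0 line(s) (total 0); column heights now [3 3 4 1 0 0 0], max=4
Drop 3: T rot0 at col 0 lands with bottom-row=4; cleared 0 line(s) (total 0); column heights now [5 6 5 1 0 0 0], max=6
Drop 4: I rot3 at col 2 lands with bottom-row=5; cleared 0 line(s) (total 0); column heights now [5 6 9 1 0 0 0], max=9
Drop 5: Z rot1 at col 3 lands with bottom-row=1; cleared 0 line(s) (total 0); column heights now [5 6 9 3 4 0 0], max=9
Drop 6: I rot1 at col 6 lands with bottom-row=0; cleared 0 line(s) (total 0); column heights now [5 6 9 3 4 0 4], max=9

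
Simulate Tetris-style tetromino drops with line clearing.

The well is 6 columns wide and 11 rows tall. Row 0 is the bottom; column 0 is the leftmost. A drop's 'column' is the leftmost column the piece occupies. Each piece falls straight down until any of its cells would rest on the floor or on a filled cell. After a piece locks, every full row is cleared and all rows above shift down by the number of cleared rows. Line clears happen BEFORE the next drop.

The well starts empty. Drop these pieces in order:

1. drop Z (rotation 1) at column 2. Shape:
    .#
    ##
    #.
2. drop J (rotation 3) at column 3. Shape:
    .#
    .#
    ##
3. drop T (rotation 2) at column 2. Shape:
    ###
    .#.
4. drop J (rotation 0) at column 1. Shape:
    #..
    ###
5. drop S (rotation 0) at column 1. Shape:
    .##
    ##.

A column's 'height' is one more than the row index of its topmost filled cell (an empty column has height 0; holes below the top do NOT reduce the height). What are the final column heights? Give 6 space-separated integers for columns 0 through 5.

Answer: 0 10 11 11 7 0

Derivation:
Drop 1: Z rot1 at col 2 lands with bottom-row=0; cleared 0 line(s) (total 0); column heights now [0 0 2 3 0 0], max=3
Drop 2: J rot3 at col 3 lands with bottom-row=3; cleared 0 line(s) (total 0); column heights now [0 0 2 4 6 0], max=6
Drop 3: T rot2 at col 2 lands with bottom-row=5; cleared 0 line(s) (total 0); column heights now [0 0 7 7 7 0], max=7
Drop 4: J rot0 at col 1 lands with bottom-row=7; cleared 0 line(s) (total 0); column heights now [0 9 8 8 7 0], max=9
Drop 5: S rot0 at col 1 lands with bottom-row=9; cleared 0 line(s) (total 0); column heights now [0 10 11 11 7 0], max=11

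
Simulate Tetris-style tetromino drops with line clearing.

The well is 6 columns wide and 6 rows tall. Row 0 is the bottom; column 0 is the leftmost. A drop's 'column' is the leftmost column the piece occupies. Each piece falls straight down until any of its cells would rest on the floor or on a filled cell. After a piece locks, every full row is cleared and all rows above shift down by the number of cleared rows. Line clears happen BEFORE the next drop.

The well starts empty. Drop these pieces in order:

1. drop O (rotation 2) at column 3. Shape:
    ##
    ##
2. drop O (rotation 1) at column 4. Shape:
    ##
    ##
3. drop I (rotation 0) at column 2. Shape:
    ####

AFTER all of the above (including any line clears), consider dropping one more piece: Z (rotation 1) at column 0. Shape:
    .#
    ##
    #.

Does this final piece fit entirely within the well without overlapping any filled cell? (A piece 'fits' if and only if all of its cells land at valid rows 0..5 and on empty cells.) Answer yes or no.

Drop 1: O rot2 at col 3 lands with bottom-row=0; cleared 0 line(s) (total 0); column heights now [0 0 0 2 2 0], max=2
Drop 2: O rot1 at col 4 lands with bottom-row=2; cleared 0 line(s) (total 0); column heights now [0 0 0 2 4 4], max=4
Drop 3: I rot0 at col 2 lands with bottom-row=4; cleared 0 line(s) (total 0); column heights now [0 0 5 5 5 5], max=5
Test piece Z rot1 at col 0 (width 2): heights before test = [0 0 5 5 5 5]; fits = True

Answer: yes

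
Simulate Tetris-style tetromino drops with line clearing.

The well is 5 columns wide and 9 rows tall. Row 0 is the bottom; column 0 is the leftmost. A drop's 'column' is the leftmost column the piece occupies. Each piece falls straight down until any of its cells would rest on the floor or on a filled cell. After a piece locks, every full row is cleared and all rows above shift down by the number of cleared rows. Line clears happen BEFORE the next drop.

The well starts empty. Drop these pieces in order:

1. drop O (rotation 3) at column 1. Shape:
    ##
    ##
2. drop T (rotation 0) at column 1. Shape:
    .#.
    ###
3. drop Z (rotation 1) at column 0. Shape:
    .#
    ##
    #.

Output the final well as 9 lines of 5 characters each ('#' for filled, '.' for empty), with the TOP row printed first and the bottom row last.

Answer: .....
.....
.....
.....
.#...
###..
####.
.##..
.##..

Derivation:
Drop 1: O rot3 at col 1 lands with bottom-row=0; cleared 0 line(s) (total 0); column heights now [0 2 2 0 0], max=2
Drop 2: T rot0 at col 1 lands with bottom-row=2; cleared 0 line(s) (total 0); column heights now [0 3 4 3 0], max=4
Drop 3: Z rot1 at col 0 lands with bottom-row=2; cleared 0 line(s) (total 0); column heights now [4 5 4 3 0], max=5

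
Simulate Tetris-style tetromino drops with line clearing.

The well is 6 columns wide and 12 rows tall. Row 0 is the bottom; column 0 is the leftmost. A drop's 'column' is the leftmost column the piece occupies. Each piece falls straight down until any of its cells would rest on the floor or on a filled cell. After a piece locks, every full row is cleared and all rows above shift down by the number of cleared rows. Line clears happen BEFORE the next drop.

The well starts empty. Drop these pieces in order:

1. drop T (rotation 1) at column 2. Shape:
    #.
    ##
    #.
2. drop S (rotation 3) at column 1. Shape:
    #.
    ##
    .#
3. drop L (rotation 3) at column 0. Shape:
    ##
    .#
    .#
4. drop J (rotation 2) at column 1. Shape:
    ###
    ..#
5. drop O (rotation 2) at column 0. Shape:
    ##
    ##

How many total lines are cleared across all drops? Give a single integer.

Answer: 0

Derivation:
Drop 1: T rot1 at col 2 lands with bottom-row=0; cleared 0 line(s) (total 0); column heights now [0 0 3 2 0 0], max=3
Drop 2: S rot3 at col 1 lands with bottom-row=3; cleared 0 line(s) (total 0); column heights now [0 6 5 2 0 0], max=6
Drop 3: L rot3 at col 0 lands with bottom-row=6; cleared 0 line(s) (total 0); column heights now [9 9 5 2 0 0], max=9
Drop 4: J rot2 at col 1 lands with bottom-row=8; cleared 0 line(s) (total 0); column heights now [9 10 10 10 0 0], max=10
Drop 5: O rot2 at col 0 lands with bottom-row=10; cleared 0 line(s) (total 0); column heights now [12 12 10 10 0 0], max=12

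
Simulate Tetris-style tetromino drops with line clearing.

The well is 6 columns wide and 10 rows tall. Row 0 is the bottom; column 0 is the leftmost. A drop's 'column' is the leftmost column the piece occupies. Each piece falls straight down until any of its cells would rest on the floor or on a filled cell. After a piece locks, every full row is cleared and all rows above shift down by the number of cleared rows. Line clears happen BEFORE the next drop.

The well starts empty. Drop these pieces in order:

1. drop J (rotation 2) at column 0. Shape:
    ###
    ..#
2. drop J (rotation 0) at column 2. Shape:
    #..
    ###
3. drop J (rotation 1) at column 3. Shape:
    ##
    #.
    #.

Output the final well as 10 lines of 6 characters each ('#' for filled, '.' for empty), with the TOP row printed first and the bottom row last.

Drop 1: J rot2 at col 0 lands with bottom-row=0; cleared 0 line(s) (total 0); column heights now [2 2 2 0 0 0], max=2
Drop 2: J rot0 at col 2 lands with bottom-row=2; cleared 0 line(s) (total 0); column heights now [2 2 4 3 3 0], max=4
Drop 3: J rot1 at col 3 lands with bottom-row=3; cleared 0 line(s) (total 0); column heights now [2 2 4 6 6 0], max=6

Answer: ......
......
......
......
...##.
...#..
..##..
..###.
###...
..#...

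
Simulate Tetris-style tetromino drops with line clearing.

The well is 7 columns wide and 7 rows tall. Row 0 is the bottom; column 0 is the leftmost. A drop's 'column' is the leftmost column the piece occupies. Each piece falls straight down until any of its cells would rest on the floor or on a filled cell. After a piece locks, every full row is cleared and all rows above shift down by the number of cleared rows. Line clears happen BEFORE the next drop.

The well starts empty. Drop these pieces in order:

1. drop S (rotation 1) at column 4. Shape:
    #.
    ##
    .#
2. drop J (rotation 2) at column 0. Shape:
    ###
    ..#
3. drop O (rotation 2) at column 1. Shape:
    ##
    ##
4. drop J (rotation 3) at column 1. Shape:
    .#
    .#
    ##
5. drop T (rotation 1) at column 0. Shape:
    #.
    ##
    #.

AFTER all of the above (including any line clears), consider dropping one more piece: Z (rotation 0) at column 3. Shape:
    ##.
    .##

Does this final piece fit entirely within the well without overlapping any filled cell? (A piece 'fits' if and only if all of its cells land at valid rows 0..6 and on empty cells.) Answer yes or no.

Drop 1: S rot1 at col 4 lands with bottom-row=0; cleared 0 line(s) (total 0); column heights now [0 0 0 0 3 2 0], max=3
Drop 2: J rot2 at col 0 lands with bottom-row=0; cleared 0 line(s) (total 0); column heights now [2 2 2 0 3 2 0], max=3
Drop 3: O rot2 at col 1 lands with bottom-row=2; cleared 0 line(s) (total 0); column heights now [2 4 4 0 3 2 0], max=4
Drop 4: J rot3 at col 1 lands with bottom-row=4; cleared 0 line(s) (total 0); column heights now [2 5 7 0 3 2 0], max=7
Drop 5: T rot1 at col 0 lands with bottom-row=4; cleared 0 line(s) (total 0); column heights now [7 6 7 0 3 2 0], max=7
Test piece Z rot0 at col 3 (width 3): heights before test = [7 6 7 0 3 2 0]; fits = True

Answer: yes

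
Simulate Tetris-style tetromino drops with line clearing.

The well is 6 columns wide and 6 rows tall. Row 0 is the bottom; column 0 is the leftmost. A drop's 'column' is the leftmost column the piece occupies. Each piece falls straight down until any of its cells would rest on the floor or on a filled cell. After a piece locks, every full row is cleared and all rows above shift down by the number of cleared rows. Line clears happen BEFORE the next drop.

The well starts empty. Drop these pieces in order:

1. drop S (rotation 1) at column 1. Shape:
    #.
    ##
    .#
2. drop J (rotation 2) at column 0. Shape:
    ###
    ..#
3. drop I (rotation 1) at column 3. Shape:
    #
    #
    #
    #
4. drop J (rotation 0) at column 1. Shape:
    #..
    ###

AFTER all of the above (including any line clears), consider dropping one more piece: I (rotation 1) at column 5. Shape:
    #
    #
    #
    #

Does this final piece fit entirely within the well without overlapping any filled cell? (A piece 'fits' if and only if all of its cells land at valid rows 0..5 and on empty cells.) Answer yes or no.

Answer: yes

Derivation:
Drop 1: S rot1 at col 1 lands with bottom-row=0; cleared 0 line(s) (total 0); column heights now [0 3 2 0 0 0], max=3
Drop 2: J rot2 at col 0 lands with bottom-row=2; cleared 0 line(s) (total 0); column heights now [4 4 4 0 0 0], max=4
Drop 3: I rot1 at col 3 lands with bottom-row=0; cleared 0 line(s) (total 0); column heights now [4 4 4 4 0 0], max=4
Drop 4: J rot0 at col 1 lands with bottom-row=4; cleared 0 line(s) (total 0); column heights now [4 6 5 5 0 0], max=6
Test piece I rot1 at col 5 (width 1): heights before test = [4 6 5 5 0 0]; fits = True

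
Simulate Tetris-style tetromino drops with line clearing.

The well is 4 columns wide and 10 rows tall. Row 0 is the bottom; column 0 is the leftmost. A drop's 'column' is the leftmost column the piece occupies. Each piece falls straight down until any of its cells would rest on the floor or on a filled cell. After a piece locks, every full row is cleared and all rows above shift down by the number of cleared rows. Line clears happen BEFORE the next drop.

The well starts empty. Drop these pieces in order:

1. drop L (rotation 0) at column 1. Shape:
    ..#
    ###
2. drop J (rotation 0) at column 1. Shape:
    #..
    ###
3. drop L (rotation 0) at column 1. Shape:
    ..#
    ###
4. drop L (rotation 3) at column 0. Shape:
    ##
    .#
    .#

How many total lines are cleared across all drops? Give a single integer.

Answer: 0

Derivation:
Drop 1: L rot0 at col 1 lands with bottom-row=0; cleared 0 line(s) (total 0); column heights now [0 1 1 2], max=2
Drop 2: J rot0 at col 1 lands with bottom-row=2; cleared 0 line(s) (total 0); column heights now [0 4 3 3], max=4
Drop 3: L rot0 at col 1 lands with bottom-row=4; cleared 0 line(s) (total 0); column heights now [0 5 5 6], max=6
Drop 4: L rot3 at col 0 lands with bottom-row=5; cleared 0 line(s) (total 0); column heights now [8 8 5 6], max=8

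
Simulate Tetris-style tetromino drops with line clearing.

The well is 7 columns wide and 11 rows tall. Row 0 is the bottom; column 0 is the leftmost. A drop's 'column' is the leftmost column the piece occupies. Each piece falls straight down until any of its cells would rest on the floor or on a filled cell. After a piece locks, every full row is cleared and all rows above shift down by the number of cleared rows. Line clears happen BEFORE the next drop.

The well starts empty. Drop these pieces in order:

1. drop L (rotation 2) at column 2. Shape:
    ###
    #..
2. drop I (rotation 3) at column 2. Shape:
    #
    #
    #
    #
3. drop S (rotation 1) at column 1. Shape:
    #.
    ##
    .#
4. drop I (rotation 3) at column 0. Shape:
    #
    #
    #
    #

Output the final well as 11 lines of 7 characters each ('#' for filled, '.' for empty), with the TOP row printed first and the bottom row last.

Answer: .......
.......
.#.....
.##....
..#....
..#....
..#....
#.#....
#.#....
#.###..
#.#....

Derivation:
Drop 1: L rot2 at col 2 lands with bottom-row=0; cleared 0 line(s) (total 0); column heights now [0 0 2 2 2 0 0], max=2
Drop 2: I rot3 at col 2 lands with bottom-row=2; cleared 0 line(s) (total 0); column heights now [0 0 6 2 2 0 0], max=6
Drop 3: S rot1 at col 1 lands with bottom-row=6; cleared 0 line(s) (total 0); column heights now [0 9 8 2 2 0 0], max=9
Drop 4: I rot3 at col 0 lands with bottom-row=0; cleared 0 line(s) (total 0); column heights now [4 9 8 2 2 0 0], max=9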